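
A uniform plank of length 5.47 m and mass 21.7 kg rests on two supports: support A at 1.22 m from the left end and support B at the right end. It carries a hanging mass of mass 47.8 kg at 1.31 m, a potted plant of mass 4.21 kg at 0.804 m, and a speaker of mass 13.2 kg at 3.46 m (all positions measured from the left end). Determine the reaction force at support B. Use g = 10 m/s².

R_B ≈ 153 N

About support A:
Beam weight: 21.7 × 10 = 217 N down at 2.735 m → arm 1.515 m, τ = 217 × 1.515 = 328.8 N·m clockwise.
Hanging mass: 47.8 × 10 = 478 N down at 1.31 m → arm 0.09 m, τ = 478 × 0.09 = 43.02 N·m clockwise.
Potted plant: 4.21 × 10 = 42.1 N down at 0.804 m → arm 0.416 m, τ = 42.1 × 0.416 = 17.51 N·m counterclockwise.
Speaker: 13.2 × 10 = 132 N down at 3.46 m → arm 2.24 m, τ = 132 × 2.24 = 295.7 N·m clockwise.
Net load moment about support A = 650 N·m clockwise.
Reaction R at support B is upward at 5.47 m, arm 4.25 m → moment R × 4.25 counterclockwise.
For rotational equilibrium, R × 4.25 = 650, so R = 153 N.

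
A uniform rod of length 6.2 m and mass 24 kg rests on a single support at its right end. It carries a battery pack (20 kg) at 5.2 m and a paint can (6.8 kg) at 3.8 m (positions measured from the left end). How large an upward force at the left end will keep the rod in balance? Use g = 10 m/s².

About the right end:
Beam weight: 24 × 10 = 240 N down at 3.1 m → arm 3.1 m, τ = 240 × 3.1 = 744 N·m counterclockwise.
Battery pack: 20 × 10 = 200 N down at 5.2 m → arm 1 m, τ = 200 × 1 = 200 N·m counterclockwise.
Paint can: 6.8 × 10 = 68 N down at 3.8 m → arm 2.4 m, τ = 68 × 2.4 = 163.2 N·m counterclockwise.
Net moment of the loads = 1107 N·m counterclockwise.
The upward force F acts at the left end, arm 6.2 m, giving F × 6.2 clockwise.
Setting net torque to zero: F × 6.2 = 1107 → F = 1107 / 6.2 = 179 N.

F ≈ 179 N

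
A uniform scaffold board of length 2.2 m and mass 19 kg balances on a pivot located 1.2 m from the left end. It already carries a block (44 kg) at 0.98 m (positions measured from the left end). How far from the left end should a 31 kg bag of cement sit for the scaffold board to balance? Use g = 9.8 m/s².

About the pivot (at 1.2 m from the left end):
Beam weight: 19 × 9.8 = 186.2 N down at 1.1 m → arm 0.1 m, τ = 186.2 × 0.1 = 18.62 N·m counterclockwise.
Block: 44 × 9.8 = 431.2 N down at 0.98 m → arm 0.22 m, τ = 431.2 × 0.22 = 94.86 N·m counterclockwise.
Net moment of existing loads = 113.5 N·m counterclockwise.
The bag of cement weighs 31 × 9.8 = 303.8 N and must supply an equal clockwise moment, so its lever arm about the pivot is 113.5 / 303.8 = 0.374 m.
That puts it at 1.2 + 0.374 = 1.57 m from the left end.

x ≈ 1.57 m from the left end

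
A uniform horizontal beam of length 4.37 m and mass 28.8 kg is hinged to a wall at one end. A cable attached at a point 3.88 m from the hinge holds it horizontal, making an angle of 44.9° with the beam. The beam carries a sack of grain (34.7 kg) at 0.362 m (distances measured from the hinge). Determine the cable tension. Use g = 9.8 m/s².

T ≈ 270 N

Taking torques about the hinge:
Beam weight: 28.8 × 9.8 = 282.2 N down at 2.185 m → arm 2.185 m, τ = 282.2 × 2.185 = 616.6 N·m clockwise.
Sack of grain: 34.7 × 9.8 = 340.1 N down at 0.362 m → arm 0.362 m, τ = 340.1 × 0.362 = 123.1 N·m clockwise.
Total clockwise load moment = 739.7 N·m.
The cable tension T acts at 3.88 m; only its component perpendicular to the beam, T sinθ, produces torque. sin 44.9° = 0.7059.
Balancing moments: T × 3.88 × 0.7059 = 739.7, giving T = 739.7 / 2.739 = 270 N.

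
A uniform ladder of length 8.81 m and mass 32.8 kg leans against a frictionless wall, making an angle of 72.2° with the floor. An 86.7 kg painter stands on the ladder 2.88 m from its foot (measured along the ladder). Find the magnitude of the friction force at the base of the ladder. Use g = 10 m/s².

f ≈ 144 N

Take moments about the foot of the ladder.
Ladder weight 32.8×10 = 328 N acts at 4.405 m along the ladder; its horizontal arm is 4.405·cos72.2° = 1.347 m → τ = 441.8 N·m clockwise.
Painter: 86.7×10 = 867 N at 2.88 m → arm 0.8804 m → τ = 763.3 N·m clockwise.
Wall normal N acts horizontally at the top; its moment arm is the height L sinθ = 8.81·sin72.2° = 8.388 m, counterclockwise.
Στ = 0 ⇒ N × 8.388 = 1205 ⇒ N = 144 N.
ΣFx = 0: friction at the foot balances the wall's push, so f = N_wall = 144 N.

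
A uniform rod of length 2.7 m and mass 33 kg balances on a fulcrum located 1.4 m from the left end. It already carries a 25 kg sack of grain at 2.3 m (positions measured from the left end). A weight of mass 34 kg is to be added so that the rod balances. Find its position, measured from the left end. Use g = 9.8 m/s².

About the fulcrum (at 1.4 m from the left end):
Beam weight: 33 × 9.8 = 323.4 N down at 1.35 m → arm 0.05 m, τ = 323.4 × 0.05 = 16.17 N·m counterclockwise.
Sack of grain: 25 × 9.8 = 245 N down at 2.3 m → arm 0.9 m, τ = 245 × 0.9 = 220.5 N·m clockwise.
Net moment of existing loads = 204.3 N·m clockwise.
The weight weighs 34 × 9.8 = 333.2 N and must supply an equal counterclockwise moment, so its lever arm about the fulcrum is 204.3 / 333.2 = 0.613 m.
That puts it at 1.4 − 0.613 = 0.787 m from the left end.

x ≈ 0.787 m from the left end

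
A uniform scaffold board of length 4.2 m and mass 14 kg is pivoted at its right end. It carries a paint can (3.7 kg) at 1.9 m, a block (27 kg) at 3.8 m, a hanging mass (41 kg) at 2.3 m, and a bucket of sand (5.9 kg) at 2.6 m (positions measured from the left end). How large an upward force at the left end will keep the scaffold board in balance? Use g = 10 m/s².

About the right end:
Beam weight: 14 × 10 = 140 N down at 2.1 m → arm 2.1 m, τ = 140 × 2.1 = 294 N·m counterclockwise.
Paint can: 3.7 × 10 = 37 N down at 1.9 m → arm 2.3 m, τ = 37 × 2.3 = 85.1 N·m counterclockwise.
Block: 27 × 10 = 270 N down at 3.8 m → arm 0.4 m, τ = 270 × 0.4 = 108 N·m counterclockwise.
Hanging mass: 41 × 10 = 410 N down at 2.3 m → arm 1.9 m, τ = 410 × 1.9 = 779 N·m counterclockwise.
Bucket of sand: 5.9 × 10 = 59 N down at 2.6 m → arm 1.6 m, τ = 59 × 1.6 = 94.4 N·m counterclockwise.
Net moment of the loads = 1360 N·m counterclockwise.
The upward force F acts at the left end, arm 4.2 m, giving F × 4.2 clockwise.
For rotational equilibrium, F × 4.2 = 1360, so F = 1360 / 4.2 = 324 N.

F ≈ 324 N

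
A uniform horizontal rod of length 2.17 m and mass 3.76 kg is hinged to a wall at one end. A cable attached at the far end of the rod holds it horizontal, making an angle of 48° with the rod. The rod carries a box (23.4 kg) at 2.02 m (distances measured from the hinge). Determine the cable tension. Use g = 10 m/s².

Sum moments about the hinge (the unknown hinge reaction has zero arm there).
Beam weight: 3.76 × 10 = 37.6 N down at 1.085 m → arm 1.085 m, τ = 37.6 × 1.085 = 40.8 N·m clockwise.
Box: 23.4 × 10 = 234 N down at 2.02 m → arm 2.02 m, τ = 234 × 2.02 = 472.7 N·m clockwise.
Total clockwise load moment = 513.5 N·m.
The cable tension T acts at 2.17 m; only its component perpendicular to the rod, T sinθ, produces torque. sin 48° = 0.7431.
Στ = 0 ⇒ T × 2.17 × 0.7431 = 513.5 ⇒ T = 513.5 / 1.613 = 318 N.

T ≈ 318 N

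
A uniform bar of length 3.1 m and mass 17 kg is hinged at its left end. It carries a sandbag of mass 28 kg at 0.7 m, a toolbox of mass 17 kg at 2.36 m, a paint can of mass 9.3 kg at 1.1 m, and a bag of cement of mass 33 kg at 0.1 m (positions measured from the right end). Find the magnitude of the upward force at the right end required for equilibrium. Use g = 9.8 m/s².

F ≈ 707 N

Taking torques about the left end:
Beam weight: 17 × 9.8 = 166.6 N down at 1.55 m → arm 1.55 m, τ = 166.6 × 1.55 = 258.2 N·m clockwise.
Sandbag: 28 × 9.8 = 274.4 N down at 0.7 m → arm 2.4 m, τ = 274.4 × 2.4 = 658.6 N·m clockwise.
Toolbox: 17 × 9.8 = 166.6 N down at 2.36 m → arm 0.74 m, τ = 166.6 × 0.74 = 123.3 N·m clockwise.
Paint can: 9.3 × 9.8 = 91.14 N down at 1.1 m → arm 2 m, τ = 91.14 × 2 = 182.3 N·m clockwise.
Bag of cement: 33 × 9.8 = 323.4 N down at 0.1 m → arm 3 m, τ = 323.4 × 3 = 970.2 N·m clockwise.
Net moment of the loads = 2193 N·m clockwise.
The upward force F acts at the right end, arm 3.1 m, giving F × 3.1 counterclockwise.
Setting net torque to zero: F × 3.1 = 2193 → F = 2193 / 3.1 = 707 N.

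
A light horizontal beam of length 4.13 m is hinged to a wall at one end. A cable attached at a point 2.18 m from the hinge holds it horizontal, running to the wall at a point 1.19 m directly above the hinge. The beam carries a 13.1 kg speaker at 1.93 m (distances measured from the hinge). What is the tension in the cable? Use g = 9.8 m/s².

About the hinge:
Speaker: 13.1 × 9.8 = 128.4 N down at 1.93 m → arm 1.93 m, τ = 128.4 × 1.93 = 247.8 N·m clockwise.
Total clockwise load moment = 247.8 N·m.
The cable tension T acts at 2.18 m; only its component perpendicular to the beam, T sinθ, produces torque. sinθ = h/√(h²+d²) = 1.19/√(1.19²+2.18²) = 0.4791.
Στ = 0 ⇒ T × 2.18 × 0.4791 = 247.8 ⇒ T = 247.8 / 1.044 = 237 N.

T ≈ 237 N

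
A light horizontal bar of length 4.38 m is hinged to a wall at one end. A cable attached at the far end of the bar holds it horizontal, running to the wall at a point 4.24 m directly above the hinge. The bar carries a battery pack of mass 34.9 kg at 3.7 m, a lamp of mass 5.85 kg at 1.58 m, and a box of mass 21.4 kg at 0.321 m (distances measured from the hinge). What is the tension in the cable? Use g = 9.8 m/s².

Taking torques about the hinge:
Battery pack: 34.9 × 9.8 = 342 N down at 3.7 m → arm 3.7 m, τ = 342 × 3.7 = 1265 N·m clockwise.
Lamp: 5.85 × 9.8 = 57.33 N down at 1.58 m → arm 1.58 m, τ = 57.33 × 1.58 = 90.58 N·m clockwise.
Box: 21.4 × 9.8 = 209.7 N down at 0.321 m → arm 0.321 m, τ = 209.7 × 0.321 = 67.31 N·m clockwise.
Total clockwise load moment = 1423 N·m.
The cable tension T acts at 4.38 m; only its component perpendicular to the bar, T sinθ, produces torque. sinθ = h/√(h²+d²) = 4.24/√(4.24²+4.38²) = 0.6955.
Balancing moments: T × 4.38 × 0.6955 = 1423, giving T = 1423 / 3.046 = 467 N.

T ≈ 467 N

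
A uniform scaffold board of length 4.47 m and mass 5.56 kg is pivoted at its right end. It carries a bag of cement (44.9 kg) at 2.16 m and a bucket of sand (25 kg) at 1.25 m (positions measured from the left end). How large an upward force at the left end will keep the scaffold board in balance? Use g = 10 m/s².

Take moments about the right end.
Beam weight: 5.56 × 10 = 55.6 N down at 2.235 m → arm 2.235 m, τ = 55.6 × 2.235 = 124.3 N·m counterclockwise.
Bag of cement: 44.9 × 10 = 449 N down at 2.16 m → arm 2.31 m, τ = 449 × 2.31 = 1037 N·m counterclockwise.
Bucket of sand: 25 × 10 = 250 N down at 1.25 m → arm 3.22 m, τ = 250 × 3.22 = 805 N·m counterclockwise.
Net moment of the loads = 1966 N·m counterclockwise.
The upward force F acts at the left end, arm 4.47 m, giving F × 4.47 clockwise.
Setting net torque to zero: F × 4.47 = 1966 → F = 1966 / 4.47 = 440 N.

F ≈ 440 N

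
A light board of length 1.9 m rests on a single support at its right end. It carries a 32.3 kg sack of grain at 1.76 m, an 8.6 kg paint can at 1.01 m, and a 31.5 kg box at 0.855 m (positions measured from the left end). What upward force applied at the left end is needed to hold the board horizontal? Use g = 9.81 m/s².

F ≈ 233 N

Choose the right end as the axis so the unknown pivot reaction has zero arm there.
Sack of grain: 32.3 × 9.81 = 316.9 N down at 1.76 m → arm 0.14 m, τ = 316.9 × 0.14 = 44.37 N·m counterclockwise.
Paint can: 8.6 × 9.81 = 84.37 N down at 1.01 m → arm 0.89 m, τ = 84.37 × 0.89 = 75.09 N·m counterclockwise.
Box: 31.5 × 9.81 = 309 N down at 0.855 m → arm 1.045 m, τ = 309 × 1.045 = 322.9 N·m counterclockwise.
Net moment of the loads = 442.4 N·m counterclockwise.
The upward force F acts at the left end, arm 1.9 m, giving F × 1.9 clockwise.
Στ = 0 ⇒ F × 1.9 = 442.4 ⇒ F = 442.4 / 1.9 = 233 N.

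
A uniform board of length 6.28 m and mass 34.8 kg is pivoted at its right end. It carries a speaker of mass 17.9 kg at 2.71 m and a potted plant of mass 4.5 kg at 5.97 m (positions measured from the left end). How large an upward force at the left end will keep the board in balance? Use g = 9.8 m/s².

F ≈ 272 N

Choose the right end as the axis so the unknown pivot reaction has zero arm there.
Beam weight: 34.8 × 9.8 = 341 N down at 3.14 m → arm 3.14 m, τ = 341 × 3.14 = 1071 N·m counterclockwise.
Speaker: 17.9 × 9.8 = 175.4 N down at 2.71 m → arm 3.57 m, τ = 175.4 × 3.57 = 626.2 N·m counterclockwise.
Potted plant: 4.5 × 9.8 = 44.1 N down at 5.97 m → arm 0.31 m, τ = 44.1 × 0.31 = 13.67 N·m counterclockwise.
Net moment of the loads = 1711 N·m counterclockwise.
The upward force F acts at the left end, arm 6.28 m, giving F × 6.28 clockwise.
Balancing moments: F × 6.28 = 1711, giving F = 1711 / 6.28 = 272 N.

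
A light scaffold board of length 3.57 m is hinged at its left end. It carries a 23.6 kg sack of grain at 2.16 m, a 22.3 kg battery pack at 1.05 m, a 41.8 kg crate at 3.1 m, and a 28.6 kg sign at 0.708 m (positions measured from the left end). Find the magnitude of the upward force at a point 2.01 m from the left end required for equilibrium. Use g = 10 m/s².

Take moments about the left end.
Sack of grain: 23.6 × 10 = 236 N down at 2.16 m → arm 2.16 m, τ = 236 × 2.16 = 509.8 N·m clockwise.
Battery pack: 22.3 × 10 = 223 N down at 1.05 m → arm 1.05 m, τ = 223 × 1.05 = 234.2 N·m clockwise.
Crate: 41.8 × 10 = 418 N down at 3.1 m → arm 3.1 m, τ = 418 × 3.1 = 1296 N·m clockwise.
Sign: 28.6 × 10 = 286 N down at 0.708 m → arm 0.708 m, τ = 286 × 0.708 = 202.5 N·m clockwise.
Net moment of the loads = 2242 N·m clockwise.
The upward force F acts at a point 2.01 m from the left end, arm 2.01 m, giving F × 2.01 counterclockwise.
Setting net torque to zero: F × 2.01 = 2242 → F = 2242 / 2.01 = 1120 N.

F ≈ 1120 N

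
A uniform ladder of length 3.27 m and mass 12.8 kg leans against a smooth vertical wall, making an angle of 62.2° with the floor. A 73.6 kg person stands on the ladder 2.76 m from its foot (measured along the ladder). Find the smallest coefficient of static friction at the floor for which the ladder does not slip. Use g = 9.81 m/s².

Taking torques about the foot of the ladder:
Ladder weight 12.8×9.81 = 125.6 N acts at 1.635 m along the ladder; its horizontal arm is 1.635·cos62.2° = 0.7625 m → τ = 95.77 N·m clockwise.
Person: 73.6×9.81 = 722 N at 2.76 m → arm 1.287 m → τ = 929.2 N·m clockwise.
Wall normal N acts horizontally at the top; its moment arm is the height L sinθ = 3.27·sin62.2° = 2.893 m, counterclockwise.
Στ = 0 ⇒ N × 2.893 = 1025 ⇒ N = 354.3 N.
ΣFx = 0 ⇒ f = N_wall = 354.3 N. ΣFy = 0 ⇒ N_floor = 847.6 N.
μ_min = f / N_floor = 354.3 / 847.6 = 0.418.

μ_min ≈ 0.418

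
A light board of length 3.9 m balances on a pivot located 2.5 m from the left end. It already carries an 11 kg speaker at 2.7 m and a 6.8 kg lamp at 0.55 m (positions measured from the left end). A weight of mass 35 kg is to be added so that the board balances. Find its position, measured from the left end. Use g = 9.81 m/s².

x ≈ 2.82 m from the left end

Choose the pivot (at 2.5 m from the left end) as the axis so the support reaction has zero arm there.
Speaker: 11 × 9.81 = 107.9 N down at 2.7 m → arm 0.2 m, τ = 107.9 × 0.2 = 21.58 N·m clockwise.
Lamp: 6.8 × 9.81 = 66.71 N down at 0.55 m → arm 1.95 m, τ = 66.71 × 1.95 = 130.1 N·m counterclockwise.
Net moment of existing loads = 108.5 N·m counterclockwise.
The weight weighs 35 × 9.81 = 343.4 N and must supply an equal clockwise moment, so its lever arm about the pivot is 108.5 / 343.4 = 0.316 m.
That puts it at 2.5 + 0.316 = 2.82 m from the left end.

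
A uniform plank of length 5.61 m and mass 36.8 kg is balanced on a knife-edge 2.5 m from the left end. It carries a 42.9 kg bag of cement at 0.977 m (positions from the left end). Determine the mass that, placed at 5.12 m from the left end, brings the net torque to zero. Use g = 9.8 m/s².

m ≈ 20.7 kg

Take moments about the knife-edge (at 2.5 m from the left end).
Beam weight: 36.8 × 9.8 = 360.6 N down at 2.805 m → arm 0.305 m, τ = 360.6 × 0.305 = 110 N·m clockwise.
Bag of cement: 42.9 × 9.8 = 420.4 N down at 0.977 m → arm 1.523 m, τ = 420.4 × 1.523 = 640.3 N·m counterclockwise.
Net moment of known loads = 530.3 N·m counterclockwise.
An unknown mass m at 5.12 m has arm 2.62 m; its moment is m·g·2.62 clockwise.
Στ = 0 ⇒ m × 9.8 × 2.62 = 530.3 ⇒ m = 530.3 / (9.8 × 2.62) = 20.7 kg.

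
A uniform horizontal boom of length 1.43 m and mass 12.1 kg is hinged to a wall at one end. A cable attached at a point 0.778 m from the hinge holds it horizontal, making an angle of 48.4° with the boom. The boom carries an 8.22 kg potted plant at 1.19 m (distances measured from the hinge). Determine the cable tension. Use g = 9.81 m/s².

T ≈ 311 N

Take moments about the hinge.
Beam weight: 12.1 × 9.81 = 118.7 N down at 0.715 m → arm 0.715 m, τ = 118.7 × 0.715 = 84.87 N·m clockwise.
Potted plant: 8.22 × 9.81 = 80.64 N down at 1.19 m → arm 1.19 m, τ = 80.64 × 1.19 = 95.96 N·m clockwise.
Total clockwise load moment = 180.8 N·m.
The cable tension T acts at 0.778 m; only its component perpendicular to the boom, T sinθ, produces torque. sin 48.4° = 0.7478.
Στ = 0 ⇒ T × 0.778 × 0.7478 = 180.8 ⇒ T = 180.8 / 0.5818 = 311 N.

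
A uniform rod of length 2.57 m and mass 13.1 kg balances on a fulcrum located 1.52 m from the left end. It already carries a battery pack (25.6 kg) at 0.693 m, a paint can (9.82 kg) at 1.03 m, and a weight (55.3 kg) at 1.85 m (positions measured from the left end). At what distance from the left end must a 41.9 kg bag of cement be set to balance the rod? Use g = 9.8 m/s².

Choose the fulcrum (at 1.52 m from the left end) as the axis so the support reaction has zero arm there.
Beam weight: 13.1 × 9.8 = 128.4 N down at 1.285 m → arm 0.235 m, τ = 128.4 × 0.235 = 30.17 N·m counterclockwise.
Battery pack: 25.6 × 9.8 = 250.9 N down at 0.693 m → arm 0.827 m, τ = 250.9 × 0.827 = 207.5 N·m counterclockwise.
Paint can: 9.82 × 9.8 = 96.24 N down at 1.03 m → arm 0.49 m, τ = 96.24 × 0.49 = 47.16 N·m counterclockwise.
Weight: 55.3 × 9.8 = 541.9 N down at 1.85 m → arm 0.33 m, τ = 541.9 × 0.33 = 178.8 N·m clockwise.
Net moment of existing loads = 106 N·m counterclockwise.
The bag of cement weighs 41.9 × 9.8 = 410.6 N and must supply an equal clockwise moment, so its lever arm about the fulcrum is 106 / 410.6 = 0.258 m.
That puts it at 1.52 + 0.258 = 1.78 m from the left end.

x ≈ 1.78 m from the left end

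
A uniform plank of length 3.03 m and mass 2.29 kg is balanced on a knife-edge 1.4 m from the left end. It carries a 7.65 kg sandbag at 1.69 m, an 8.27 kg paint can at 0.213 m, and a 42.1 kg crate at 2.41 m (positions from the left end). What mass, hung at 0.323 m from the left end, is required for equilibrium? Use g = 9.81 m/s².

m ≈ 32.7 kg

Take moments about the knife-edge (at 1.4 m from the left end).
Beam weight: 2.29 × 9.81 = 22.46 N down at 1.515 m → arm 0.115 m, τ = 22.46 × 0.115 = 2.583 N·m clockwise.
Sandbag: 7.65 × 9.81 = 75.05 N down at 1.69 m → arm 0.29 m, τ = 75.05 × 0.29 = 21.76 N·m clockwise.
Paint can: 8.27 × 9.81 = 81.13 N down at 0.213 m → arm 1.187 m, τ = 81.13 × 1.187 = 96.3 N·m counterclockwise.
Crate: 42.1 × 9.81 = 413 N down at 2.41 m → arm 1.01 m, τ = 413 × 1.01 = 417.1 N·m clockwise.
Net moment of known loads = 345.1 N·m clockwise.
An unknown mass m at 0.323 m has arm 1.077 m; its moment is m·g·1.077 counterclockwise.
Setting net torque to zero: m × 9.81 × 1.077 = 345.1 → m = 345.1 / (9.81 × 1.077) = 32.7 kg.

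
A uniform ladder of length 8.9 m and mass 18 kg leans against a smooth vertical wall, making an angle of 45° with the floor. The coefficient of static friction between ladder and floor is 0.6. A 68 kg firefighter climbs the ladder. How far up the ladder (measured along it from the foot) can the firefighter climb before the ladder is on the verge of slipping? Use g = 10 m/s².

Choose the foot of the ladder as the axis so the floor normal and friction both act there and drop out.
Ladder weight 18×10 = 180 N acts at 4.45 m along the ladder; its horizontal arm is 4.45·cos45° = 3.147 m → τ = 566.5 N·m clockwise.
Firefighter weight 68×10 = 680 N at distance d → arm d·cos45° → τ = 680·d·0.7071 clockwise.
Wall normal N at the top has arm L sinθ = 6.293 m counterclockwise, so Στ = 0 gives N·6.293 = 566.5 + 480.8·d.
ΣFy = 0 ⇒ N_floor = 860 N, so the maximum friction is μ_s·N_floor = 0.6×860 = 516 N. ΣFx = 0 ⇒ N_wall = f, so at the slipping point N = 516 N.
Substituting: 516×6.293 = 566.5 + 480.8·d ⇒ d = (3247 − 566.5) / 480.8 = 5.58 m.

d ≈ 5.58 m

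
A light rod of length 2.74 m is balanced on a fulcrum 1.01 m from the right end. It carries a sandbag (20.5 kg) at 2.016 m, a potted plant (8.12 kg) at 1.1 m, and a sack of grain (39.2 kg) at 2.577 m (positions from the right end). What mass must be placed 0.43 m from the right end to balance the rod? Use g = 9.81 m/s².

m ≈ 143 kg

Taking torques about the fulcrum (at 1.01 m from the right end):
Sandbag: 20.5 × 9.81 = 201.1 N down at 2.016 m → arm 1.006 m, τ = 201.1 × 1.006 = 202.3 N·m counterclockwise.
Potted plant: 8.12 × 9.81 = 79.66 N down at 1.1 m → arm 0.09 m, τ = 79.66 × 0.09 = 7.169 N·m counterclockwise.
Sack of grain: 39.2 × 9.81 = 384.6 N down at 2.577 m → arm 1.567 m, τ = 384.6 × 1.567 = 602.7 N·m counterclockwise.
Net moment of known loads = 812.2 N·m counterclockwise.
An unknown mass m at 0.43 m has arm 0.58 m; its moment is m·g·0.58 clockwise.
For rotational equilibrium, m × 9.81 × 0.58 = 812.2, so m = 812.2 / (9.81 × 0.58) = 143 kg.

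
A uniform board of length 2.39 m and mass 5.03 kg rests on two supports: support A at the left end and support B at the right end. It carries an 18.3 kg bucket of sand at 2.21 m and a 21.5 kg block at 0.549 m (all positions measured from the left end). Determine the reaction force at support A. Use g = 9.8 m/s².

Choose support B as the axis so its reaction then has zero moment arm.
Beam weight: 5.03 × 9.8 = 49.29 N down at 1.195 m → arm 1.195 m, τ = 49.29 × 1.195 = 58.9 N·m counterclockwise.
Bucket of sand: 18.3 × 9.8 = 179.3 N down at 2.21 m → arm 0.18 m, τ = 179.3 × 0.18 = 32.27 N·m counterclockwise.
Block: 21.5 × 9.8 = 210.7 N down at 0.549 m → arm 1.841 m, τ = 210.7 × 1.841 = 387.9 N·m counterclockwise.
Net load moment about support B = 479.1 N·m counterclockwise.
Reaction R at support A is upward at 0 m, arm 2.39 m → moment R × 2.39 clockwise.
Setting net torque to zero: R × 2.39 = 479.1 → R = 200 N.

R_A ≈ 200 N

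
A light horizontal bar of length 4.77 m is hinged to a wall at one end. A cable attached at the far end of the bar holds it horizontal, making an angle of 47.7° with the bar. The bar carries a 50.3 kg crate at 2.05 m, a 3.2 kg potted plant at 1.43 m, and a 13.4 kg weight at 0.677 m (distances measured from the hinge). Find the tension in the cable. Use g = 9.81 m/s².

T ≈ 325 N

Sum moments about the hinge (the unknown hinge reaction has zero arm there).
Crate: 50.3 × 9.81 = 493.4 N down at 2.05 m → arm 2.05 m, τ = 493.4 × 2.05 = 1011 N·m clockwise.
Potted plant: 3.2 × 9.81 = 31.39 N down at 1.43 m → arm 1.43 m, τ = 31.39 × 1.43 = 44.89 N·m clockwise.
Weight: 13.4 × 9.81 = 131.5 N down at 0.677 m → arm 0.677 m, τ = 131.5 × 0.677 = 89.03 N·m clockwise.
Total clockwise load moment = 1145 N·m.
The cable tension T acts at 4.77 m; only its component perpendicular to the bar, T sinθ, produces torque. sin 47.7° = 0.7396.
Στ = 0 ⇒ T × 4.77 × 0.7396 = 1145 ⇒ T = 1145 / 3.528 = 325 N.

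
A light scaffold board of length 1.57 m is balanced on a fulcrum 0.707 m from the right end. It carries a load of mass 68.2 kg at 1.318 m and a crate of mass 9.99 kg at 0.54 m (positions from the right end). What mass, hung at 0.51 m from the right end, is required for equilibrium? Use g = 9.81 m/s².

Sum moments about the fulcrum (at 0.707 m from the right end) (the support reaction has zero arm there).
Load: 68.2 × 9.81 = 669 N down at 1.318 m → arm 0.611 m, τ = 669 × 0.611 = 408.8 N·m counterclockwise.
Crate: 9.99 × 9.81 = 98 N down at 0.54 m → arm 0.167 m, τ = 98 × 0.167 = 16.37 N·m clockwise.
Net moment of known loads = 392.4 N·m counterclockwise.
An unknown mass m at 0.51 m has arm 0.197 m; its moment is m·g·0.197 clockwise.
Στ = 0 ⇒ m × 9.81 × 0.197 = 392.4 ⇒ m = 392.4 / (9.81 × 0.197) = 203 kg.

m ≈ 203 kg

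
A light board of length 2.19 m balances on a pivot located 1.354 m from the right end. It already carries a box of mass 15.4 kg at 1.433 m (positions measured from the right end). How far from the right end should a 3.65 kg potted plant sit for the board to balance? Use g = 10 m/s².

Take moments about the pivot (at 1.354 m from the right end).
Box: 15.4 × 10 = 154 N down at 1.433 m → arm 0.079 m, τ = 154 × 0.079 = 12.17 N·m counterclockwise.
Net moment of existing loads = 12.17 N·m counterclockwise.
The potted plant weighs 3.65 × 10 = 36.5 N and must supply an equal clockwise moment, so its lever arm about the pivot is 12.17 / 36.5 = 0.333 m.
That puts it at 1.354 − 0.333 = 1.02 m from the right end.

x ≈ 1.02 m from the right end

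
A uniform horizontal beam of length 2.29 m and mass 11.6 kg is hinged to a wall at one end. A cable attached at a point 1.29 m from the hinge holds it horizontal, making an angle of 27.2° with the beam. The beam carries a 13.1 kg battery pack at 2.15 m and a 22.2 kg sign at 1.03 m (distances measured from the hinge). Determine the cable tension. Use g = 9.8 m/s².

Choose the hinge as the axis so the unknown hinge reaction has zero arm there.
Beam weight: 11.6 × 9.8 = 113.7 N down at 1.145 m → arm 1.145 m, τ = 113.7 × 1.145 = 130.2 N·m clockwise.
Battery pack: 13.1 × 9.8 = 128.4 N down at 2.15 m → arm 2.15 m, τ = 128.4 × 2.15 = 276.1 N·m clockwise.
Sign: 22.2 × 9.8 = 217.6 N down at 1.03 m → arm 1.03 m, τ = 217.6 × 1.03 = 224.1 N·m clockwise.
Total clockwise load moment = 630.4 N·m.
The cable tension T acts at 1.29 m; only its component perpendicular to the beam, T sinθ, produces torque. sin 27.2° = 0.4571.
Balancing moments: T × 1.29 × 0.4571 = 630.4, giving T = 630.4 / 0.5897 = 1070 N.

T ≈ 1070 N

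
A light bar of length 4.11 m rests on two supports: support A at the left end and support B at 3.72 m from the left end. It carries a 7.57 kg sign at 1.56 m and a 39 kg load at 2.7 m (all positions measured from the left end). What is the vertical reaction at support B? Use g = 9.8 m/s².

R_B ≈ 309 N

Taking torques about support A:
Sign: 7.57 × 9.8 = 74.19 N down at 1.56 m → arm 1.56 m, τ = 74.19 × 1.56 = 115.7 N·m clockwise.
Load: 39 × 9.8 = 382.2 N down at 2.7 m → arm 2.7 m, τ = 382.2 × 2.7 = 1032 N·m clockwise.
Net load moment about support A = 1148 N·m clockwise.
Reaction R at support B is upward at 3.72 m, arm 3.72 m → moment R × 3.72 counterclockwise.
Balancing moments: R × 3.72 = 1148, giving R = 309 N.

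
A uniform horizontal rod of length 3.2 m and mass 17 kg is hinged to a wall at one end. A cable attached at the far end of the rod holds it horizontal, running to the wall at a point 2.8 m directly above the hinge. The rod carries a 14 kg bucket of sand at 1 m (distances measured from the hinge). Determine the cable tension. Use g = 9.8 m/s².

T ≈ 192 N

Take moments about the hinge.
Beam weight: 17 × 9.8 = 166.6 N down at 1.6 m → arm 1.6 m, τ = 166.6 × 1.6 = 266.6 N·m clockwise.
Bucket of sand: 14 × 9.8 = 137.2 N down at 1 m → arm 1 m, τ = 137.2 × 1 = 137.2 N·m clockwise.
Total clockwise load moment = 403.8 N·m.
The cable tension T acts at 3.2 m; only its component perpendicular to the rod, T sinθ, produces torque. sinθ = h/√(h²+d²) = 2.8/√(2.8²+3.2²) = 0.6585.
Setting net torque to zero: T × 3.2 × 0.6585 = 403.8 → T = 403.8 / 2.107 = 192 N.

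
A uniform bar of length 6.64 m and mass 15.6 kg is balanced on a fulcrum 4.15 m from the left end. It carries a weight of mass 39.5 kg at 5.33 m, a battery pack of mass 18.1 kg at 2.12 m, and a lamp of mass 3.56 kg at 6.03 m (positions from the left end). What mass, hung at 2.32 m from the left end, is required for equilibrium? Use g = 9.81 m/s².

m ≈ 1.97 kg

Choose the fulcrum (at 4.15 m from the left end) as the axis so the support reaction has zero arm there.
Beam weight: 15.6 × 9.81 = 153 N down at 3.32 m → arm 0.83 m, τ = 153 × 0.83 = 127 N·m counterclockwise.
Weight: 39.5 × 9.81 = 387.5 N down at 5.33 m → arm 1.18 m, τ = 387.5 × 1.18 = 457.2 N·m clockwise.
Battery pack: 18.1 × 9.81 = 177.6 N down at 2.12 m → arm 2.03 m, τ = 177.6 × 2.03 = 360.5 N·m counterclockwise.
Lamp: 3.56 × 9.81 = 34.92 N down at 6.03 m → arm 1.88 m, τ = 34.92 × 1.88 = 65.65 N·m clockwise.
Net moment of known loads = 35.35 N·m clockwise.
An unknown mass m at 2.32 m has arm 1.83 m; its moment is m·g·1.83 counterclockwise.
Setting net torque to zero: m × 9.81 × 1.83 = 35.35 → m = 35.35 / (9.81 × 1.83) = 1.97 kg.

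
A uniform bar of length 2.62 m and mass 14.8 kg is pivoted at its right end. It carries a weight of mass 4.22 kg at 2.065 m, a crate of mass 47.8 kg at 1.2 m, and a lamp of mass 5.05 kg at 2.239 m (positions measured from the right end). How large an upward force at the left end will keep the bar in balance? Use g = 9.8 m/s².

F ≈ 362 N

Take moments about the right end.
Beam weight: 14.8 × 9.8 = 145 N down at 1.31 m → arm 1.31 m, τ = 145 × 1.31 = 190 N·m counterclockwise.
Weight: 4.22 × 9.8 = 41.36 N down at 2.065 m → arm 2.065 m, τ = 41.36 × 2.065 = 85.41 N·m counterclockwise.
Crate: 47.8 × 9.8 = 468.4 N down at 1.2 m → arm 1.2 m, τ = 468.4 × 1.2 = 562.1 N·m counterclockwise.
Lamp: 5.05 × 9.8 = 49.49 N down at 2.239 m → arm 2.239 m, τ = 49.49 × 2.239 = 110.8 N·m counterclockwise.
Net moment of the loads = 948.3 N·m counterclockwise.
The upward force F acts at the left end, arm 2.62 m, giving F × 2.62 clockwise.
Balancing moments: F × 2.62 = 948.3, giving F = 948.3 / 2.62 = 362 N.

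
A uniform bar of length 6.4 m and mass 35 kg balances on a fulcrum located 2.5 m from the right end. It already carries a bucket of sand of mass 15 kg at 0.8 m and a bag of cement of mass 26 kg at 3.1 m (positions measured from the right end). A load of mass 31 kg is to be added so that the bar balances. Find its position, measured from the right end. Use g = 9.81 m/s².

x ≈ 2.03 m from the right end

Taking torques about the fulcrum (at 2.5 m from the right end):
Beam weight: 35 × 9.81 = 343.4 N down at 3.2 m → arm 0.7 m, τ = 343.4 × 0.7 = 240.4 N·m counterclockwise.
Bucket of sand: 15 × 9.81 = 147.2 N down at 0.8 m → arm 1.7 m, τ = 147.2 × 1.7 = 250.2 N·m clockwise.
Bag of cement: 26 × 9.81 = 255.1 N down at 3.1 m → arm 0.6 m, τ = 255.1 × 0.6 = 153.1 N·m counterclockwise.
Net moment of existing loads = 143.3 N·m counterclockwise.
The load weighs 31 × 9.81 = 304.1 N and must supply an equal clockwise moment, so its lever arm about the fulcrum is 143.3 / 304.1 = 0.471 m.
That puts it at 2.5 − 0.471 = 2.03 m from the right end.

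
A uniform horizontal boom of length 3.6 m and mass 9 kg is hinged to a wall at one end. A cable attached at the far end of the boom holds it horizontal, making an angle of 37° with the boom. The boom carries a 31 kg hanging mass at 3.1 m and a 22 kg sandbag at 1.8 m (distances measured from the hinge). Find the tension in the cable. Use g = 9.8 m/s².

T ≈ 687 N

Taking torques about the hinge:
Beam weight: 9 × 9.8 = 88.2 N down at 1.8 m → arm 1.8 m, τ = 88.2 × 1.8 = 158.8 N·m clockwise.
Hanging mass: 31 × 9.8 = 303.8 N down at 3.1 m → arm 3.1 m, τ = 303.8 × 3.1 = 941.8 N·m clockwise.
Sandbag: 22 × 9.8 = 215.6 N down at 1.8 m → arm 1.8 m, τ = 215.6 × 1.8 = 388.1 N·m clockwise.
Total clockwise load moment = 1489 N·m.
The cable tension T acts at 3.6 m; only its component perpendicular to the boom, T sinθ, produces torque. sin 37° = 0.6018.
For rotational equilibrium, T × 3.6 × 0.6018 = 1489, so T = 1489 / 2.166 = 687 N.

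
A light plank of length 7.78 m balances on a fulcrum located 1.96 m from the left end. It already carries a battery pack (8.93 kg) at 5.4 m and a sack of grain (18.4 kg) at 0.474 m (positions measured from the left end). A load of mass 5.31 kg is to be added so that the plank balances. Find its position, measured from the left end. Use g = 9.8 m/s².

Choose the fulcrum (at 1.96 m from the left end) as the axis so the support reaction has zero arm there.
Battery pack: 8.93 × 9.8 = 87.51 N down at 5.4 m → arm 3.44 m, τ = 87.51 × 3.44 = 301 N·m clockwise.
Sack of grain: 18.4 × 9.8 = 180.3 N down at 0.474 m → arm 1.486 m, τ = 180.3 × 1.486 = 267.9 N·m counterclockwise.
Net moment of existing loads = 33.1 N·m clockwise.
The load weighs 5.31 × 9.8 = 52.04 N and must supply an equal counterclockwise moment, so its lever arm about the fulcrum is 33.1 / 52.04 = 0.636 m.
That puts it at 1.96 − 0.636 = 1.32 m from the left end.

x ≈ 1.32 m from the left end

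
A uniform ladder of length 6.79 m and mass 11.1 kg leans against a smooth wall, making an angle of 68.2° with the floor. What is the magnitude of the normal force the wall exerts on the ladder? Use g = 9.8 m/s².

N_wall ≈ 21.8 N

Take moments about the foot of the ladder.
Ladder weight 11.1×9.8 = 108.8 N acts at 3.395 m along the ladder; its horizontal arm is 3.395·cos68.2° = 1.261 m → τ = 137.2 N·m clockwise.
Wall normal N acts horizontally at the top; its moment arm is the height L sinθ = 6.79·sin68.2° = 6.304 m, counterclockwise.
For rotational equilibrium, N × 6.304 = 137.2, so N = 21.8 N.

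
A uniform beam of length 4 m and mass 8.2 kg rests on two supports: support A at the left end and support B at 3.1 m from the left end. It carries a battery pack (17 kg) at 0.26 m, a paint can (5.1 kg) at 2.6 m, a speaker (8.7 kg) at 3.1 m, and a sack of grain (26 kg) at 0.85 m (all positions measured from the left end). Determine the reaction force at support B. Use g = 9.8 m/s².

R_B ≈ 263 N

Sum moments about support A (its reaction then has zero moment arm).
Beam weight: 8.2 × 9.8 = 80.36 N down at 2 m → arm 2 m, τ = 80.36 × 2 = 160.7 N·m clockwise.
Battery pack: 17 × 9.8 = 166.6 N down at 0.26 m → arm 0.26 m, τ = 166.6 × 0.26 = 43.32 N·m clockwise.
Paint can: 5.1 × 9.8 = 49.98 N down at 2.6 m → arm 2.6 m, τ = 49.98 × 2.6 = 129.9 N·m clockwise.
Speaker: 8.7 × 9.8 = 85.26 N down at 3.1 m → arm 3.1 m, τ = 85.26 × 3.1 = 264.3 N·m clockwise.
Sack of grain: 26 × 9.8 = 254.8 N down at 0.85 m → arm 0.85 m, τ = 254.8 × 0.85 = 216.6 N·m clockwise.
Net load moment about support A = 814.8 N·m clockwise.
Reaction R at support B is upward at 3.1 m, arm 3.1 m → moment R × 3.1 counterclockwise.
Setting net torque to zero: R × 3.1 = 814.8 → R = 263 N.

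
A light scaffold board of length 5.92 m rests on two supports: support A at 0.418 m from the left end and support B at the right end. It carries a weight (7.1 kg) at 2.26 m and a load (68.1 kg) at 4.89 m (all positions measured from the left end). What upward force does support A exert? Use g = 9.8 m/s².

Choose support B as the axis so its reaction then has zero moment arm.
Weight: 7.1 × 9.8 = 69.58 N down at 2.26 m → arm 3.66 m, τ = 69.58 × 3.66 = 254.7 N·m counterclockwise.
Load: 68.1 × 9.8 = 667.4 N down at 4.89 m → arm 1.03 m, τ = 667.4 × 1.03 = 687.4 N·m counterclockwise.
Net load moment about support B = 942.1 N·m counterclockwise.
Reaction R at support A is upward at 0.418 m, arm 5.502 m → moment R × 5.502 clockwise.
Balancing moments: R × 5.502 = 942.1, giving R = 171 N.

R_A ≈ 171 N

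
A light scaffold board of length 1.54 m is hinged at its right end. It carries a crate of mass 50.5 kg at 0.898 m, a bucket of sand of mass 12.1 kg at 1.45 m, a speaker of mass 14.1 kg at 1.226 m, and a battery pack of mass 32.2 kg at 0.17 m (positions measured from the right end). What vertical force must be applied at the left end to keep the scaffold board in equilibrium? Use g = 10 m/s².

About the right end:
Crate: 50.5 × 10 = 505 N down at 0.898 m → arm 0.898 m, τ = 505 × 0.898 = 453.5 N·m counterclockwise.
Bucket of sand: 12.1 × 10 = 121 N down at 1.45 m → arm 1.45 m, τ = 121 × 1.45 = 175.4 N·m counterclockwise.
Speaker: 14.1 × 10 = 141 N down at 1.226 m → arm 1.226 m, τ = 141 × 1.226 = 172.9 N·m counterclockwise.
Battery pack: 32.2 × 10 = 322 N down at 0.17 m → arm 0.17 m, τ = 322 × 0.17 = 54.74 N·m counterclockwise.
Net moment of the loads = 856.5 N·m counterclockwise.
The upward force F acts at the left end, arm 1.54 m, giving F × 1.54 clockwise.
For rotational equilibrium, F × 1.54 = 856.5, so F = 856.5 / 1.54 = 556 N.

F ≈ 556 N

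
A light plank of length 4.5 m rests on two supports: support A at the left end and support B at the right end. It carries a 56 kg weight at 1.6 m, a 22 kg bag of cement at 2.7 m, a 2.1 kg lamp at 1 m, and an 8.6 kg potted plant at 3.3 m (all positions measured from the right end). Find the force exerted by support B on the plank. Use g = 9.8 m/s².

R_B ≈ 478 N

Choose support A as the axis so its reaction then has zero moment arm.
Weight: 56 × 9.8 = 548.8 N down at 1.6 m → arm 2.9 m, τ = 548.8 × 2.9 = 1592 N·m clockwise.
Bag of cement: 22 × 9.8 = 215.6 N down at 2.7 m → arm 1.8 m, τ = 215.6 × 1.8 = 388.1 N·m clockwise.
Lamp: 2.1 × 9.8 = 20.58 N down at 1 m → arm 3.5 m, τ = 20.58 × 3.5 = 72.03 N·m clockwise.
Potted plant: 8.6 × 9.8 = 84.28 N down at 3.3 m → arm 1.2 m, τ = 84.28 × 1.2 = 101.1 N·m clockwise.
Net load moment about support A = 2153 N·m clockwise.
Reaction R at support B is upward at 0 m, arm 4.5 m → moment R × 4.5 counterclockwise.
Setting net torque to zero: R × 4.5 = 2153 → R = 478 N.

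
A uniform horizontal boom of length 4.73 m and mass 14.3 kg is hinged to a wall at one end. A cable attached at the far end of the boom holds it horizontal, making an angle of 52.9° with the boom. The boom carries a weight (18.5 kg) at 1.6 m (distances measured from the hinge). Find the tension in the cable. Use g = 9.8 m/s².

T ≈ 165 N

Sum moments about the hinge (the unknown hinge reaction has zero arm there).
Beam weight: 14.3 × 9.8 = 140.1 N down at 2.365 m → arm 2.365 m, τ = 140.1 × 2.365 = 331.3 N·m clockwise.
Weight: 18.5 × 9.8 = 181.3 N down at 1.6 m → arm 1.6 m, τ = 181.3 × 1.6 = 290.1 N·m clockwise.
Total clockwise load moment = 621.4 N·m.
The cable tension T acts at 4.73 m; only its component perpendicular to the boom, T sinθ, produces torque. sin 52.9° = 0.7976.
Setting net torque to zero: T × 4.73 × 0.7976 = 621.4 → T = 621.4 / 3.773 = 165 N.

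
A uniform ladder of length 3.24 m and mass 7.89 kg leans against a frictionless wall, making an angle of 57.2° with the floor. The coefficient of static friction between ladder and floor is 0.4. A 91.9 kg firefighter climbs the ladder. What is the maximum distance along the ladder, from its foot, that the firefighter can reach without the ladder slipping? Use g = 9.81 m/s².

d ≈ 2.04 m

Choose the foot of the ladder as the axis so the floor normal and friction both act there and drop out.
Ladder weight 7.89×9.81 = 77.4 N acts at 1.62 m along the ladder; its horizontal arm is 1.62·cos57.2° = 0.8776 m → τ = 67.93 N·m clockwise.
Firefighter weight 91.9×9.81 = 901.5 N at distance d → arm d·cos57.2° → τ = 901.5·d·0.5417 clockwise.
Wall normal N at the top has arm L sinθ = 2.723 m counterclockwise, so Στ = 0 gives N·2.723 = 67.93 + 488.3·d.
ΣFy = 0 ⇒ N_floor = 978.9 N, so the maximum friction is μ_s·N_floor = 0.4×978.9 = 391.6 N. ΣFx = 0 ⇒ N_wall = f, so at the slipping point N = 391.6 N.
Substituting: 391.6×2.723 = 67.93 + 488.3·d ⇒ d = (1066 − 67.93) / 488.3 = 2.04 m.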